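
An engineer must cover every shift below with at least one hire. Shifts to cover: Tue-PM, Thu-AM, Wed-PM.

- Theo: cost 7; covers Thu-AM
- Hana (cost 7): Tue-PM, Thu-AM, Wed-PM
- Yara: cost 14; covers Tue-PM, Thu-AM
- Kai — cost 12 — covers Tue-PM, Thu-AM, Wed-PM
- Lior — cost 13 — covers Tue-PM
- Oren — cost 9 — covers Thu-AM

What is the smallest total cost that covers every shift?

Hana alone covers Tue-PM, Thu-AM, Wed-PM — every shift.
Total cost: 7.

7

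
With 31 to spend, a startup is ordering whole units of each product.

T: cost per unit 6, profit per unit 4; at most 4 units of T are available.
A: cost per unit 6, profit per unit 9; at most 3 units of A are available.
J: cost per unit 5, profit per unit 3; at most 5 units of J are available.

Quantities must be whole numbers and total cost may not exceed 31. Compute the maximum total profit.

Take 2×T and 3×A: cost 30 ≤ 31, profit 2·4 + 3·9 = 35.
A has the best ratio (9/6) and is taken to its limit of 3; remaining capacity is filled optimally with the others.

35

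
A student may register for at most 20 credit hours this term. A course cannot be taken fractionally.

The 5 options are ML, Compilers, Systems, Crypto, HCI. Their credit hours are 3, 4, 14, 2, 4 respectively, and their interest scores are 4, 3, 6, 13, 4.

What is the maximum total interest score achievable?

ML + Compilers + Crypto + HCI: credit hours 3 + 4 + 2 + 4 = 13 ≤ 20, interest score 4 + 3 + 13 + 4 = 24.
ML + Systems + Crypto: credit hours 3 + 14 + 2 = 19 ≤ 20, interest score 4 + 6 + 13 = 23.
Best is ML, Compilers, Crypto, and HCI with total interest score 24.

24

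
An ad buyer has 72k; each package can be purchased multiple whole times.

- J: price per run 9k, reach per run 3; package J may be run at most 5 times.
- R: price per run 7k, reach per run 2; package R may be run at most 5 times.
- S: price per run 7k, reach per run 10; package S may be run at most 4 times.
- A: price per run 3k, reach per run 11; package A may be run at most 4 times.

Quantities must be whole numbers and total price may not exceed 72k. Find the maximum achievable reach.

1×J, 3×R, 4×S, and 4×A: price 70 ≤ 72, reach 1·3 + 3·2 + 4·10 + 4·11 = 93.
2×J, 2×R, 4×S, and 4×A: price 72 ≤ 72, reach 2·3 + 2·2 + 4·10 + 4·11 = 94.
Best is 94.

94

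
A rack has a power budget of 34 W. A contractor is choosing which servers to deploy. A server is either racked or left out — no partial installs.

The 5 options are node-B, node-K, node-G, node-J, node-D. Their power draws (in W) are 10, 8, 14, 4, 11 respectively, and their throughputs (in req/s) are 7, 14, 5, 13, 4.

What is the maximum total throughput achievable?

38

This is an integer program with binary decision variables.
Allowing fractional choices, the relaxed optimum would be about 38.4, but servers are indivisible.
node-K + node-G + node-J: power draw 8 + 14 + 4 = 26 ≤ 34, throughput 14 + 5 + 13 = 32.
node-B + node-K + node-J + node-D: power draw 10 + 8 + 4 + 11 = 33 ≤ 34, throughput 7 + 14 + 13 + 4 = 38.
node-B + node-K + node-J: power draw 10 + 8 + 4 = 22 ≤ 34, throughput 7 + 14 + 13 = 34.
Best is node-B, node-K, node-J, and node-D with total throughput 38.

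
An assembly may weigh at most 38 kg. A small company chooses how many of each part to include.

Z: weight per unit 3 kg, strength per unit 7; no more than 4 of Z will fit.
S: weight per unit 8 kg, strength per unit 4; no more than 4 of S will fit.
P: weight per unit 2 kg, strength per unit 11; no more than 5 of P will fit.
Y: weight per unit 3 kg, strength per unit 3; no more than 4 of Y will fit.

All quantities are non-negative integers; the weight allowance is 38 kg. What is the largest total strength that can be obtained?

4×Z, 1×S, 5×P, and 2×Y: weight 36 ≤ 38, strength 4·7 + 1·4 + 5·11 + 2·3 = 93.
4×Z, 5×P, and 4×Y: weight 34 ≤ 38, strength 4·7 + 5·11 + 4·3 = 95.
Best is 95.

95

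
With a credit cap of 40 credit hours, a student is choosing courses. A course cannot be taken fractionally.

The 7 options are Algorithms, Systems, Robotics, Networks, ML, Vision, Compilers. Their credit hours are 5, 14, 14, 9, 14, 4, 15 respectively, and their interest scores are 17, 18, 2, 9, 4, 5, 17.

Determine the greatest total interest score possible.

Treat it as a binary knapsack problem.
Algorithms + Systems + Compilers: credit hours 5 + 14 + 15 = 34 ≤ 40, interest score 17 + 18 + 17 = 52.
Algorithms + Systems + Networks + Vision: credit hours 5 + 14 + 9 + 4 = 32 ≤ 40, interest score 17 + 18 + 9 + 5 = 49.
Algorithms + Systems + Vision + Compilers: credit hours 5 + 14 + 4 + 15 = 38 ≤ 40, interest score 17 + 18 + 5 + 17 = 57.
Best is Algorithms, Systems, Vision, and Compilers with total interest score 57.

57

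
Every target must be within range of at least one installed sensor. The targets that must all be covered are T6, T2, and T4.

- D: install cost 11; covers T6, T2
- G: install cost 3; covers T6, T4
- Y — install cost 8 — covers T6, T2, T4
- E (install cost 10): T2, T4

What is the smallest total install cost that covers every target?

This is a weighted set-cover instance.
The greedy cost-per-new-target heuristic would pick G and Y for 11, but a cheaper cover exists.
Y alone covers T6, T2, T4 — every target.
Total install cost: 8.
No cover costs less than 8.

8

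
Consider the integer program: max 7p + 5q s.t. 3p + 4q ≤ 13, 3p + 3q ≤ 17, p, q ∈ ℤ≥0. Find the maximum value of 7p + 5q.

(p,q)=(4,0): 3·4+4·0=12≤13, 3·4+3·0=12≤17, objective 28.
(p,q)=(3,1): 3·3+4·1=13≤13, 3·3+3·1=12≤17, objective 26.
(p,q)=(3,0): 3·3+4·0=9≤13, 3·3+3·0=9≤17, objective 21.
Maximum is 28 at (p,q)=(4,0).

28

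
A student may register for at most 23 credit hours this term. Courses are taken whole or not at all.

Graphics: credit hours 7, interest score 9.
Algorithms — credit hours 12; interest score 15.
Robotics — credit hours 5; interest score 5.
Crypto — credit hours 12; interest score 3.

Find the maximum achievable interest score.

24

This is a 0-1 knapsack instance.
Graphics + Algorithms: credit hours 7 + 12 = 19 ≤ 23, interest score 9 + 15 = 24.
Algorithms + Robotics: credit hours 12 + 5 = 17 ≤ 23, interest score 15 + 5 = 20.
Algorithms: credit hours 12 ≤ 23, interest score 15.
Best is Graphics and Algorithms with total interest score 24.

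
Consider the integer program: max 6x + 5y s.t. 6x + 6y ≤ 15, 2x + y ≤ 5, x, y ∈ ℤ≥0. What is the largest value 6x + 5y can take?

12

Relaxing integrality, the LP optimum is 15.00 at (x,y) = (2.5, 0), which is not an integer point.
(x,y)=(2,0): 6·2+6·0=12≤15, 2·2+1·0=4≤5, objective 12.
(x,y)=(1,1): 6·1+6·1=12≤15, 2·1+1·1=3≤5, objective 11.
(x,y)=(1,0): 6·1+6·0=6≤15, 2·1+1·0=2≤5, objective 6.
No feasible integer point exceeds 12.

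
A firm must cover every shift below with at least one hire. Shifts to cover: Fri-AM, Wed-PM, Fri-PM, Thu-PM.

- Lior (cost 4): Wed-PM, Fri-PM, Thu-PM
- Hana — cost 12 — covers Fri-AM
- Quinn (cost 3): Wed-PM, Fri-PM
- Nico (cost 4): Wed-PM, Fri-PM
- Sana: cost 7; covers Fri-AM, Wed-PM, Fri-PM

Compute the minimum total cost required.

11

Choose Lior and Sana: together they cover Fri-AM, Wed-PM, Fri-PM, Thu-PM — every shift.
Total cost: 4 + 7 = 11.
No cover costs less than 11.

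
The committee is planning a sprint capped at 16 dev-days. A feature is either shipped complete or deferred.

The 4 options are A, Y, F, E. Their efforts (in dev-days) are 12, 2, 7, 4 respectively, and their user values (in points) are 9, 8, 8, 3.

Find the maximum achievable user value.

19

This is an integer program with binary decision variables.
Take Y, F, and E: effort 2 + 7 + 4 = 13 ≤ 16, user value 8 + 8 + 3 = 19.
No other feasible combination does better.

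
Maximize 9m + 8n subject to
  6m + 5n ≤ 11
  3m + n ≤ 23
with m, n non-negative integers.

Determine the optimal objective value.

The continuous relaxation peaks at (0, 2.2) with value 17.60; rounding to a feasible lattice point costs some objective.
(m,n)=(1,1): 6·1+5·1=11≤11, 3·1+1·1=4≤23, objective 17.
(m,n)=(0,2): 6·0+5·2=10≤11, 3·0+1·2=2≤23, objective 16.
(m,n)=(1,0): 6·1+5·0=6≤11, 3·1+1·0=3≤23, objective 9.
No feasible integer point exceeds 17.

17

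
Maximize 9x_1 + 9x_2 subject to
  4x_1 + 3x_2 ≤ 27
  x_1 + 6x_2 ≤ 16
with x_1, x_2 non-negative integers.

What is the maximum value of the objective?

63

The continuous relaxation peaks at (5.43, 1.76) with value 64.71; rounding to a feasible lattice point costs some objective.
(x_1,x_2)=(6,1): 4·6+3·1=27≤27, 1·6+6·1=12≤16, objective 63.
(x_1,x_2)=(5,1): 4·5+3·1=23≤27, 1·5+6·1=11≤16, objective 54.
The best lattice point is (6,1), giving 63.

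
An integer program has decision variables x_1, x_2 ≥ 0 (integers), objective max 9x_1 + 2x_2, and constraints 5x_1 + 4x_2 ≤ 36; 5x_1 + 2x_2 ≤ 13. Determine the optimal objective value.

The continuous relaxation peaks at (2.6, 0) with value 23.40; rounding to a feasible lattice point costs some objective.
(x_1,x_2)=(2,1) is feasible, giving 20.
(x_1,x_2)=(2,0) is feasible, giving 18.
(x_1,x_2)=(1,2) is feasible, giving 13.
(x_1,x_2)=(1,1) is feasible, giving 11.
No feasible integer point exceeds 20.

20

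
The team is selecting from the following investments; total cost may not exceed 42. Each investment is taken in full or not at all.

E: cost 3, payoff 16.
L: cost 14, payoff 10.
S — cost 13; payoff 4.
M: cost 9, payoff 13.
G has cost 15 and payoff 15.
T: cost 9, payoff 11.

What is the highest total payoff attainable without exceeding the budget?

55

Allowing fractional choices, the relaxed optimum would be about 59.3, but investments are indivisible.
E + M + G + T: cost 3 + 9 + 15 + 9 = 36 ≤ 42, payoff 16 + 13 + 15 + 11 = 55.
E + L + M + G: cost 3 + 14 + 9 + 15 = 41 ≤ 42, payoff 16 + 10 + 13 + 15 = 54.
Best is E, M, G, and T with total payoff 55.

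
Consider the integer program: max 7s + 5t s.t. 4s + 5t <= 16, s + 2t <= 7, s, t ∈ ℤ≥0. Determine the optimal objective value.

(s,t)=(4,0): 4·4+5·0=16≤16, 1·4+2·0=4≤7, objective 28.
(s,t)=(3,0): 4·3+5·0=12≤16, 1·3+2·0=3≤7, objective 21.
The best lattice point is (4,0), giving 28.

28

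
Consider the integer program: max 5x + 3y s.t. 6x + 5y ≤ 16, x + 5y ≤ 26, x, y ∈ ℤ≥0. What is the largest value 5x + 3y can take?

11

The continuous relaxation peaks at (2.67, 0) with value 13.33; rounding to a feasible lattice point costs some objective.
(x,y)=(1,2) is feasible, giving 11.
(x,y)=(2,0) is feasible, giving 10.
(x,y)=(0,3) is feasible, giving 9.
Maximum is 11 at (x,y)=(1,2).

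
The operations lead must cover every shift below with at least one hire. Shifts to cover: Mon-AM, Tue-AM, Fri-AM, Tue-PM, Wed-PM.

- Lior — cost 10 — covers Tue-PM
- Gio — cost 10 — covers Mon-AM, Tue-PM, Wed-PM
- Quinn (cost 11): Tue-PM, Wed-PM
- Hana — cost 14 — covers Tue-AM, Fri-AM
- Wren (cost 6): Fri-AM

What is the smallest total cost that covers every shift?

This is an integer covering problem.
The greedy cost-per-new-shift heuristic would pick Gio, Wren, and Hana for 30, but a cheaper cover exists.
Choose Gio and Hana: together they cover Mon-AM, Tue-AM, Fri-AM, Tue-PM, Wed-PM — every shift.
Total cost: 10 + 14 = 24.
No cover costs less than 24.

24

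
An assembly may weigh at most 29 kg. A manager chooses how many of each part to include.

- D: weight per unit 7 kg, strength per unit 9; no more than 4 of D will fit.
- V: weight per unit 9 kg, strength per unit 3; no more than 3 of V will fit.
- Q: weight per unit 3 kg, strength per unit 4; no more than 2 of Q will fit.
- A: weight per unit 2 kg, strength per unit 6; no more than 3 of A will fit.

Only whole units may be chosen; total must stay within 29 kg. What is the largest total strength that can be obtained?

This is a bounded integer knapsack.
A has the best ratio (6/2); taking only A gives at most 3×6 = 18 (stopped by the supply cap of 3).
Mixing does better — 3×D and 3×A: weight 27 ≤ 29, strength 3·9 + 3·6 = 45.

45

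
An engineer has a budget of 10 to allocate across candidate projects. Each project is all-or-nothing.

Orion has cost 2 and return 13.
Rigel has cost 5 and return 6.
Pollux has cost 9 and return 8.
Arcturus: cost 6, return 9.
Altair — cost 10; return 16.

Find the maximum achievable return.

This is a 0-1 knapsack instance.
Orion + Arcturus: cost 2 + 6 = 8 ≤ 10, return 13 + 9 = 22.
Orion + Rigel: cost 2 + 5 = 7 ≤ 10, return 13 + 6 = 19.
Altair: cost 10 ≤ 10, return 16.
Best is Orion and Arcturus with total return 22.

22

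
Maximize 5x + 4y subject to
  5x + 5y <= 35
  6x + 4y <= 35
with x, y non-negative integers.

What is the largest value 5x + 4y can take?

(x,y)=(3,4) is feasible, giving 31.
(x,y)=(2,5) is feasible, giving 30.
(x,y)=(4,2) is feasible, giving 28.
(x,y)=(3,3) is feasible, giving 27.
Maximum is 31 at (x,y)=(3,4).

31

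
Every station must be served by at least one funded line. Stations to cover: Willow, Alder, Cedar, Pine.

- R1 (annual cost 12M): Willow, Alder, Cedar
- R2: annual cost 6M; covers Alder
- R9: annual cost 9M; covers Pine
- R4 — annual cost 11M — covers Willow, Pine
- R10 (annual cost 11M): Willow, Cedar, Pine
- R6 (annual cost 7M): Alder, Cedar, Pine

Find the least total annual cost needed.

The greedy cost-per-new-station heuristic would pick R6 and R4 for 18, but a cheaper cover exists.
Choose R2 and R10: together they cover Willow, Alder, Cedar, Pine — every station.
Total annual cost: 6 + 11 = 17.
No cover costs less than 17.

17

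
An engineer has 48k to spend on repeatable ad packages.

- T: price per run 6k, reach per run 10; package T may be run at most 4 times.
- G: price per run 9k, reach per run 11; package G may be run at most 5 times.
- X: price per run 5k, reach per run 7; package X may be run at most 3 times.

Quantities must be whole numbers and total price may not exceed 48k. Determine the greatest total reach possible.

This is a bounded integer knapsack.
T has the best ratio (10/6); taking only T gives at most 4×10 = 40 (stopped by the supply cap of 4).
Mixing does better — 4×T, 1×G, and 3×X: price 48 ≤ 48, reach 4·10 + 1·11 + 3·7 = 72.

72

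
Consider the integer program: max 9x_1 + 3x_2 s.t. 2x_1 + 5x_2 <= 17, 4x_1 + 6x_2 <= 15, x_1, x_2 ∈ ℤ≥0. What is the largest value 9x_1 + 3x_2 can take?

(x_1,x_2)=(3,0) is feasible, giving 27.
(x_1,x_2)=(2,1) is feasible, giving 21.
(x_1,x_2)=(2,0) is feasible, giving 18.
Maximum is 27 at (x_1,x_2)=(3,0).

27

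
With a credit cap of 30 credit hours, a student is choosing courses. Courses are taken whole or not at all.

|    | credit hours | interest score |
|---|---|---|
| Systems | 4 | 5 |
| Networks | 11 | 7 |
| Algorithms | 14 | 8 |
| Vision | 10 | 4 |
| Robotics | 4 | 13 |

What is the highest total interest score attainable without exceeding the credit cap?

This is a 0-1 knapsack instance.
Networks + Algorithms + Robotics: credit hours 11 + 14 + 4 = 29 ≤ 30, interest score 7 + 8 + 13 = 28.
Systems + Networks + Vision + Robotics: credit hours 4 + 11 + 10 + 4 = 29 ≤ 30, interest score 5 + 7 + 4 + 13 = 29.
Systems + Algorithms + Robotics: credit hours 4 + 14 + 4 = 22 ≤ 30, interest score 5 + 8 + 13 = 26.
Best is Systems, Networks, Vision, and Robotics with total interest score 29.

29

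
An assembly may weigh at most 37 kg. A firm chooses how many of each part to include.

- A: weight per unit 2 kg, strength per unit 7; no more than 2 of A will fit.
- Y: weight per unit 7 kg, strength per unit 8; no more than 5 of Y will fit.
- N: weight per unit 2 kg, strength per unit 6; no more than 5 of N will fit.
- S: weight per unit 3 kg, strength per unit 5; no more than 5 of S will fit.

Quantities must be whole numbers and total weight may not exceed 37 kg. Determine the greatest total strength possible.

77

Take 2×A, 1×Y, 5×N, and 5×S: weight 36 ≤ 37, strength 2·7 + 1·8 + 5·6 + 5·5 = 77.
A has the best ratio (7/2) and is taken to its limit of 2; remaining capacity is filled optimally with the others.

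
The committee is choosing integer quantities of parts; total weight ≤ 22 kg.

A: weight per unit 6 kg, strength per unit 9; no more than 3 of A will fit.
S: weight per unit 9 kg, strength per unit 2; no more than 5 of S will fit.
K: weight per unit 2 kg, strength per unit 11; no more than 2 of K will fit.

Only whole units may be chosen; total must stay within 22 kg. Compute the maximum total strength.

49

Take 3×A and 2×K: weight 22 ≤ 22, strength 3·9 + 2·11 = 49.
K has the best ratio (11/2) and is taken to its limit of 2; remaining capacity is filled optimally with the others.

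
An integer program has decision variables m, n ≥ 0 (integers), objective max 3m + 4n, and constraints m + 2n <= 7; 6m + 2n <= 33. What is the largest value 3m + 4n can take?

19

(m,n)=(5,1) is feasible, giving 19.
(m,n)=(4,1) is feasible, giving 16.
(m,n)=(5,0) is feasible, giving 15.
No feasible integer point exceeds 19.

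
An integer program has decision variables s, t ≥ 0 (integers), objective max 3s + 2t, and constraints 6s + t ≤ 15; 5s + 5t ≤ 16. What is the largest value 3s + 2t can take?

(s,t)=(2,1) is feasible, giving 8.
(s,t)=(1,2) is feasible, giving 7.
(s,t)=(2,0) is feasible, giving 6.
No feasible integer point exceeds 8.

8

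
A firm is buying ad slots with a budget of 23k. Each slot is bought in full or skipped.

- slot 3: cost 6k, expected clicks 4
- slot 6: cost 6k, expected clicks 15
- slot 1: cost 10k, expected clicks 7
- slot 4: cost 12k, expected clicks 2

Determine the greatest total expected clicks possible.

26

slot 6 + slot 1: cost 6 + 10 = 16 ≤ 23, expected clicks 15 + 7 = 22.
slot 3 + slot 6 + slot 1: cost 6 + 6 + 10 = 22 ≤ 23, expected clicks 4 + 15 + 7 = 26.
Best is slot 3, slot 6, and slot 1 with total expected clicks 26.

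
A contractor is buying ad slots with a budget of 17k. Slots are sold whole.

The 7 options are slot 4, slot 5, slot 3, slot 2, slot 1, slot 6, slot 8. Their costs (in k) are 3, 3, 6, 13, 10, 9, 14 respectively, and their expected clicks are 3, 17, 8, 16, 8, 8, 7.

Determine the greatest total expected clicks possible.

33

Treat it as a binary knapsack problem.
Take slot 5 and slot 2: cost 3 + 13 = 16 ≤ 17, expected clicks 17 + 16 = 33.
No other feasible combination does better.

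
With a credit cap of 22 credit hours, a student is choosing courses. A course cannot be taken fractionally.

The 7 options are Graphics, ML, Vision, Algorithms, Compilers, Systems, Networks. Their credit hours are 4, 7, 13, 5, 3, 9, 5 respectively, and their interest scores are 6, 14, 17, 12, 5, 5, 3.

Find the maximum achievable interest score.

Treat it as a binary knapsack problem.
Graphics + Vision + Algorithms: credit hours 4 + 13 + 5 = 22 ≤ 22, interest score 6 + 17 + 12 = 35.
Graphics + ML + Algorithms + Networks: credit hours 4 + 7 + 5 + 5 = 21 ≤ 22, interest score 6 + 14 + 12 + 3 = 35.
Graphics + ML + Algorithms + Compilers: credit hours 4 + 7 + 5 + 3 = 19 ≤ 22, interest score 6 + 14 + 12 + 5 = 37.
Best is Graphics, ML, Algorithms, and Compilers with total interest score 37.

37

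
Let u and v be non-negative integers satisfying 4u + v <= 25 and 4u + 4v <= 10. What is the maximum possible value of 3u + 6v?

Relaxing integrality, the LP optimum is 15.00 at (u,v) = (0, 2.5), which is not an integer point.
(u,v)=(0,2): 4·0+1·2=2≤25, 4·0+4·2=8≤10, objective 12.
(u,v)=(1,1): 4·1+1·1=5≤25, 4·1+4·1=8≤10, objective 9.
No feasible integer point exceeds 12.

12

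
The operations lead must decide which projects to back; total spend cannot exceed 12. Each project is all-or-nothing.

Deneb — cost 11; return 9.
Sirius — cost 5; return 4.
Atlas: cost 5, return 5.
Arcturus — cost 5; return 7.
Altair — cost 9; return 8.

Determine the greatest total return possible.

Treat it as a binary knapsack problem.
Allowing fractional choices, the relaxed optimum would be about 13.8, but projects are indivisible.
Atlas + Arcturus: cost 5 + 5 = 10 ≤ 12, return 5 + 7 = 12.
Sirius + Arcturus: cost 5 + 5 = 10 ≤ 12, return 4 + 7 = 11.
Best is Atlas and Arcturus with total return 12.

12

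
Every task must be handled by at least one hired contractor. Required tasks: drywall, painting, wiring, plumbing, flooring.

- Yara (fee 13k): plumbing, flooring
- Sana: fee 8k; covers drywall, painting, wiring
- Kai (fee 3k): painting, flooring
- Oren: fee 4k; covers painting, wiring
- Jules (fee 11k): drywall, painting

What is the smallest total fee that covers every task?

This is a weighted set-cover instance.
The greedy cost-per-new-task heuristic would pick Kai, Sana, and Yara for 24, but a cheaper cover exists.
Choose Yara and Sana: together they cover drywall, painting, wiring, plumbing, flooring — every task.
Total fee: 13 + 8 = 21.
No cover costs less than 21.

21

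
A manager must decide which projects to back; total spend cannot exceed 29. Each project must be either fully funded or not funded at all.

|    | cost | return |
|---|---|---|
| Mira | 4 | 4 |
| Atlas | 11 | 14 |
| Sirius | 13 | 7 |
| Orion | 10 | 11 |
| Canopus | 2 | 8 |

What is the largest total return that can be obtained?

This is an integer program with binary decision variables.
Allowing fractional choices, the relaxed optimum would be about 38.1, but projects are indivisible.
Mira + Sirius + Orion + Canopus: cost 4 + 13 + 10 + 2 = 29 ≤ 29, return 4 + 7 + 11 + 8 = 30.
Mira + Atlas + Orion + Canopus: cost 4 + 11 + 10 + 2 = 27 ≤ 29, return 4 + 14 + 11 + 8 = 37.
Atlas + Orion + Canopus: cost 11 + 10 + 2 = 23 ≤ 29, return 14 + 11 + 8 = 33.
Best is Mira, Atlas, Orion, and Canopus with total return 37.

37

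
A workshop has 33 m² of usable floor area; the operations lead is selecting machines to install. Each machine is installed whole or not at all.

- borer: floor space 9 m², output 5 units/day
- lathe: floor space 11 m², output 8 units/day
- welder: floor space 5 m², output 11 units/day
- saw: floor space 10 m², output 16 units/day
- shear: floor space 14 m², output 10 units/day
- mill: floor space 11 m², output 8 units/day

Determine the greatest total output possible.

37

This is an integer program with binary decision variables.
Take welder, saw, and shear: floor space 5 + 10 + 14 = 29 ≤ 33, output 11 + 16 + 10 = 37.
No other feasible combination does better.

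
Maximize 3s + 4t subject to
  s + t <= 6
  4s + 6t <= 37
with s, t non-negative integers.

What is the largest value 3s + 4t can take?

(s,t)=(0,6): 1·0+1·6=6≤6, 4·0+6·6=36≤37, objective 24.
(s,t)=(1,5): 1·1+1·5=6≤6, 4·1+6·5=34≤37, objective 23.
(s,t)=(0,5): 1·0+1·5=5≤6, 4·0+6·5=30≤37, objective 20.
The best lattice point is (0,6), giving 24.

24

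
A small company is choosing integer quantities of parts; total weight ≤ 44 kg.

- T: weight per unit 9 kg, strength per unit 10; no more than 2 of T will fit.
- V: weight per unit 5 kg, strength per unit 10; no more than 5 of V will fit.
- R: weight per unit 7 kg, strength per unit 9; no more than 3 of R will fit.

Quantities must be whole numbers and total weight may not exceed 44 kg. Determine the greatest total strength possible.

This is a bounded integer knapsack.
Take 2×T and 5×V: weight 43 ≤ 44, strength 2·10 + 5·10 = 70.
V has the best ratio (10/5) and is taken to its limit of 5; remaining capacity is filled optimally with the others.

70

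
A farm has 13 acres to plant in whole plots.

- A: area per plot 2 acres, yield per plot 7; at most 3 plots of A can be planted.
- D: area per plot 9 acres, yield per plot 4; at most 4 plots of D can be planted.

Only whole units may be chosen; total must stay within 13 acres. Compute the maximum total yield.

21

A has the best ratio (7/2); taking only A gives at most 3×7 = 21 (stopped by the supply cap of 3).
Optimal: 3×A: area 6 ≤ 13, yield 3·7 = 21.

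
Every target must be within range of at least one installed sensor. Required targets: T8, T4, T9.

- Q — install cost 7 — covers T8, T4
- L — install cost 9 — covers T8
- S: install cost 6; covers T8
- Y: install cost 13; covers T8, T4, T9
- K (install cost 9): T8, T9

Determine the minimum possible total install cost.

13

The greedy cost-per-new-target heuristic would pick Q and K for 16, but a cheaper cover exists.
Y alone covers T8, T4, T9 — every target.
Total install cost: 13.
No cover costs less than 13.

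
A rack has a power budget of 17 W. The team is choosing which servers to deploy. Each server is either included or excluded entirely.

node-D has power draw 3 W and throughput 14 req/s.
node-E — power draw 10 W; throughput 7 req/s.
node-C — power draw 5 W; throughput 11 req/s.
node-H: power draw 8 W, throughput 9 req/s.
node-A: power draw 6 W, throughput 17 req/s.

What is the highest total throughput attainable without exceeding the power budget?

Allowing fractional choices, the relaxed optimum would be about 45.4, but servers are indivisible.
node-D + node-C + node-H: power draw 3 + 5 + 8 = 16 ≤ 17, throughput 14 + 11 + 9 = 34.
node-D + node-C + node-A: power draw 3 + 5 + 6 = 14 ≤ 17, throughput 14 + 11 + 17 = 42.
node-D + node-H + node-A: power draw 3 + 8 + 6 = 17 ≤ 17, throughput 14 + 9 + 17 = 40.
Best is node-D, node-C, and node-A with total throughput 42.

42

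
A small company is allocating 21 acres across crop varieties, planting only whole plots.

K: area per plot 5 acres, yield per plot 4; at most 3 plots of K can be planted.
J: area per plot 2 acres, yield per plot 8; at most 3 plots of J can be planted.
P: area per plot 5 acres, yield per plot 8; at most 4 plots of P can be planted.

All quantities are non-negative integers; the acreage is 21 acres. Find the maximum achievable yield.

48

1×K, 3×J, and 2×P: area 21 ≤ 21, yield 1·4 + 3·8 + 2·8 = 44.
3×J and 3×P: area 21 ≤ 21, yield 3·8 + 3·8 = 48.
Best is 48.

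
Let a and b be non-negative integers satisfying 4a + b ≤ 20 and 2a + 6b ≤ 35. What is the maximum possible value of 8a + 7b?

60

Relaxing integrality, the LP optimum is 62.73 at (a,b) = (3.86, 4.55), which is not an integer point.
(a,b)=(4,4): 4·4+1·4=20≤20, 2·4+6·4=32≤35, objective 60.
(a,b)=(4,3): 4·4+1·3=19≤20, 2·4+6·3=26≤35, objective 53.
(a,b)=(3,4): 4·3+1·4=16≤20, 2·3+6·4=30≤35, objective 52.
No feasible integer point exceeds 60.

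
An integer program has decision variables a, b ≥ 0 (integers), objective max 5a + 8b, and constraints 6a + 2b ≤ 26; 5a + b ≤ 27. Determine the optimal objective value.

(a,b)=(0,13) is feasible, giving 104.
(a,b)=(0,12) is feasible, giving 96.
Maximum is 104 at (a,b)=(0,13).

104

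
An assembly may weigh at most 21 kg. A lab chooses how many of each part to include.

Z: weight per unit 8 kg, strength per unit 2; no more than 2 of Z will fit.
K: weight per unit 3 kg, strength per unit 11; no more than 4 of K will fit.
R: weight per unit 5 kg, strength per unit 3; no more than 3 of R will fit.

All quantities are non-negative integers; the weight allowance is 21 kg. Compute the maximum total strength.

47

K has the best ratio (11/3); taking only K gives at most 4×11 = 44 (stopped by the supply cap of 4).
Mixing does better — 4×K and 1×R: weight 17 ≤ 21, strength 4·11 + 1·3 = 47.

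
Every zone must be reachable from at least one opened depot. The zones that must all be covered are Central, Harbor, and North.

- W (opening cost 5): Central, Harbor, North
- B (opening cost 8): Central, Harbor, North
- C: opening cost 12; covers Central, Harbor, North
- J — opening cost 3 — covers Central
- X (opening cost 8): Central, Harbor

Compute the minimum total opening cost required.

5

W alone covers Central, Harbor, North — every zone.
Total opening cost: 5.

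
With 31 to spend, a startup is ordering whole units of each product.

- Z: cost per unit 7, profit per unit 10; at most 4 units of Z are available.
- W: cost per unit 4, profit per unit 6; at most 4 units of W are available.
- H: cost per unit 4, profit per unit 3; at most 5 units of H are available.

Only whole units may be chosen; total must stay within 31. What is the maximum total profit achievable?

This is a bounded integer knapsack.
2×Z and 4×W: cost 30 ≤ 31, profit 2·10 + 4·6 = 44.
3×Z and 2×W: cost 29 ≤ 31, profit 3·10 + 2·6 = 42.
Best is 44.

44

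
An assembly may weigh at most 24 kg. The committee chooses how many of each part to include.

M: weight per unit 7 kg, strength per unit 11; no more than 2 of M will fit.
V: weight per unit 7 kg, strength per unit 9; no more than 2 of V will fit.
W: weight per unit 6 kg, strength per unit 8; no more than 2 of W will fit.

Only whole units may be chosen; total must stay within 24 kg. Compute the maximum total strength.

2×M and 1×V: weight 21 ≤ 24, strength 2·11 + 1·9 = 31.
2×M and 1×W: weight 20 ≤ 24, strength 2·11 + 1·8 = 30.
Best is 31.

31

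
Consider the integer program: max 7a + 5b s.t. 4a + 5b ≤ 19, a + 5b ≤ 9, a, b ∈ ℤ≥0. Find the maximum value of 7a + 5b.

28

Relaxing integrality, the LP optimum is 33.25 at (a,b) = (4.75, 0), which is not an integer point.
(a,b)=(4,0): 4·4+5·0=16≤19, 1·4+5·0=4≤9, objective 28.
(a,b)=(3,1): 4·3+5·1=17≤19, 1·3+5·1=8≤9, objective 26.
Maximum is 28 at (a,b)=(4,0).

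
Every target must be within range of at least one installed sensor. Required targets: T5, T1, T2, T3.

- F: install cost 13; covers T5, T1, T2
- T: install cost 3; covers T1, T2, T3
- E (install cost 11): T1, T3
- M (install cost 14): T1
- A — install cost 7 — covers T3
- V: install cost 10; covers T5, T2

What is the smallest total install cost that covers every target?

13

Choose T and V: together they cover T5, T1, T2, T3 — every target.
Total install cost: 3 + 10 = 13.
No cover costs less than 13.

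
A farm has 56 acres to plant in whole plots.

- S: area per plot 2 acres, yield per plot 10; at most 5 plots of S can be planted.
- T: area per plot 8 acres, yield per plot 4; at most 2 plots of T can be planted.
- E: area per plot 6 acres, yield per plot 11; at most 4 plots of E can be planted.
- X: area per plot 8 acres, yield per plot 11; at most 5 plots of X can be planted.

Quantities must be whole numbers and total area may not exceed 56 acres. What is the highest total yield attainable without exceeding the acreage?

117

This is a bounded integer knapsack.
S has the best ratio (10/2); taking only S gives at most 5×10 = 50 (stopped by the supply cap of 5).
Mixing does better — 4×S, 4×E, and 3×X: area 56 ≤ 56, yield 4·10 + 4·11 + 3·11 = 117.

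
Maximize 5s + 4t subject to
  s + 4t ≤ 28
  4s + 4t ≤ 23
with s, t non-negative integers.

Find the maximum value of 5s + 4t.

25

Relaxing integrality, the LP optimum is 28.75 at (s,t) = (5.75, 0), which is not an integer point.
(s,t)=(5,0): 1·5+4·0=5≤28, 4·5+4·0=20≤23, objective 25.
(s,t)=(4,1): 1·4+4·1=8≤28, 4·4+4·1=20≤23, objective 24.
(s,t)=(4,0): 1·4+4·0=4≤28, 4·4+4·0=16≤23, objective 20.
No feasible integer point exceeds 25.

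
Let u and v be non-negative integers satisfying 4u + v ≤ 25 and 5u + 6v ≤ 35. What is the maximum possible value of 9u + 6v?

54

Relaxing integrality, the LP optimum is 59.21 at (u,v) = (6.05, 0.789), which is not an integer point.
(u,v)=(6,0): 4·6+1·0=24≤25, 5·6+6·0=30≤35, objective 54.
(u,v)=(5,1): 4·5+1·1=21≤25, 5·5+6·1=31≤35, objective 51.
(u,v)=(5,0): 4·5+1·0=20≤25, 5·5+6·0=25≤35, objective 45.
No feasible integer point exceeds 54.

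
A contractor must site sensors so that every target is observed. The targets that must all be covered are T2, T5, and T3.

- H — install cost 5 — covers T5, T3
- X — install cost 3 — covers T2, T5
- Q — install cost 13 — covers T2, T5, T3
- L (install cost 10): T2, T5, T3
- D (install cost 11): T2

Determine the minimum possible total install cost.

Choose H and X: together they cover T2, T5, T3 — every target.
Total install cost: 5 + 3 = 8.

8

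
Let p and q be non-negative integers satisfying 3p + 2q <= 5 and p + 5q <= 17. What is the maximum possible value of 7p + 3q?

Relaxing integrality, the LP optimum is 11.67 at (p,q) = (1.67, 0), which is not an integer point.
(p,q)=(1,1): 3·1+2·1=5≤5, 1·1+5·1=6≤17, objective 10.
(p,q)=(1,0): 3·1+2·0=3≤5, 1·1+5·0=1≤17, objective 7.
(p,q)=(0,2): 3·0+2·2=4≤5, 1·0+5·2=10≤17, objective 6.
No feasible integer point exceeds 10.

10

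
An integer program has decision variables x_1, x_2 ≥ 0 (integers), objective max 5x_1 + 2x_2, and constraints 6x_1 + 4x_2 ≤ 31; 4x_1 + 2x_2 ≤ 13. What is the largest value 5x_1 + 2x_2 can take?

15

Relaxing integrality, the LP optimum is 16.25 at (x_1,x_2) = (3.25, 0), which is not an integer point.
(x_1,x_2)=(3,0): 6·3+4·0=18≤31, 4·3+2·0=12≤13, objective 15.
(x_1,x_2)=(2,1): 6·2+4·1=16≤31, 4·2+2·1=10≤13, objective 12.
(x_1,x_2)=(2,0): 6·2+4·0=12≤31, 4·2+2·0=8≤13, objective 10.
No feasible integer point exceeds 15.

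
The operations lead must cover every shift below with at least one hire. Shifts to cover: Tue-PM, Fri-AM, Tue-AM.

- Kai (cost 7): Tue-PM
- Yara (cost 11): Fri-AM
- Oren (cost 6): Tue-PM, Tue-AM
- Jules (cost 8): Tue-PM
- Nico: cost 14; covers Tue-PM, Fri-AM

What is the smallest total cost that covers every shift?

17

Choose Yara and Oren: together they cover Tue-PM, Fri-AM, Tue-AM — every shift.
Total cost: 11 + 6 = 17.
No cover costs less than 17.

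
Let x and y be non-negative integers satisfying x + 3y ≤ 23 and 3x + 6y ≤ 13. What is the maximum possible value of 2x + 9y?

18

(x,y)=(0,2) is feasible, giving 18.
(x,y)=(1,1) is feasible, giving 11.
(x,y)=(0,1) is feasible, giving 9.
No feasible integer point exceeds 18.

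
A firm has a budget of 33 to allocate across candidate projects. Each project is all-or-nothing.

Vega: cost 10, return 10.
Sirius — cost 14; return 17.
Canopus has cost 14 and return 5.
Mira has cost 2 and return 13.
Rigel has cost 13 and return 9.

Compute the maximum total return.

40

Allowing fractional choices, the relaxed optimum would be about 44.8, but projects are indivisible.
Sirius + Canopus + Mira: cost 14 + 14 + 2 = 30 ≤ 33, return 17 + 5 + 13 = 35.
Sirius + Mira + Rigel: cost 14 + 2 + 13 = 29 ≤ 33, return 17 + 13 + 9 = 39.
Vega + Sirius + Mira: cost 10 + 14 + 2 = 26 ≤ 33, return 10 + 17 + 13 = 40.
Best is Vega, Sirius, and Mira with total return 40.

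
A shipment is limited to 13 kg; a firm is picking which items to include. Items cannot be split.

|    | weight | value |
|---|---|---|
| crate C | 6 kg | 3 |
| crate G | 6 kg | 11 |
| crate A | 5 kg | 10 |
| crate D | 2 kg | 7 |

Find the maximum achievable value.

This is an integer program with binary decision variables.
Take crate G, crate A, and crate D: weight 6 + 5 + 2 = 13 ≤ 13, value 11 + 10 + 7 = 28.
No other feasible combination does better.

28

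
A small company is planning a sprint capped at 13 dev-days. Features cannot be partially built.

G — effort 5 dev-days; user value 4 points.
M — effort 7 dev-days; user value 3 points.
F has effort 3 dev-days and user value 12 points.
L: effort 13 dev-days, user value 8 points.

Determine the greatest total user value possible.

Allowing fractional choices, the relaxed optimum would be about 19.1, but features are indivisible.
M + F: effort 7 + 3 = 10 ≤ 13, user value 3 + 12 = 15.
G + F: effort 5 + 3 = 8 ≤ 13, user value 4 + 12 = 16.
Best is G and F with total user value 16.

16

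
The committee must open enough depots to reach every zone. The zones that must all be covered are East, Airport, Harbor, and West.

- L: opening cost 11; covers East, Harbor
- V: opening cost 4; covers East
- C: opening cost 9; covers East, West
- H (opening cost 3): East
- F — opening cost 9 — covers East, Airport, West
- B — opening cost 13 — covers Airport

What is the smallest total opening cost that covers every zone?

This is a weighted set-cover instance.
Choose L and F: together they cover East, Airport, Harbor, West — every zone.
Total opening cost: 11 + 9 = 20.

20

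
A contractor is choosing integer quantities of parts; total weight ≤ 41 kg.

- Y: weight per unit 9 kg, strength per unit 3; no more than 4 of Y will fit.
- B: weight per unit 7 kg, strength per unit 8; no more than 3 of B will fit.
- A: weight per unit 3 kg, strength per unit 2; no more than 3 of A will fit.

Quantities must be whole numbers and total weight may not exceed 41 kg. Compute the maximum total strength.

33

B has the best ratio (8/7); taking only B gives at most 3×8 = 24 (stopped by the supply cap of 3).
Mixing does better — 1×Y, 3×B, and 3×A: weight 39 ≤ 41, strength 1·3 + 3·8 + 3·2 = 33.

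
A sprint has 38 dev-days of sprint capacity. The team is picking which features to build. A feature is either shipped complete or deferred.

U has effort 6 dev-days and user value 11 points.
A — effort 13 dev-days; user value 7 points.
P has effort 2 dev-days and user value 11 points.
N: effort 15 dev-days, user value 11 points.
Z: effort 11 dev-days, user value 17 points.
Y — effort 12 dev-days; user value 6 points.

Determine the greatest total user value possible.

50

U + P + N + Z: effort 6 + 2 + 15 + 11 = 34 ≤ 38, user value 11 + 11 + 11 + 17 = 50.
U + A + P + Z: effort 6 + 13 + 2 + 11 = 32 ≤ 38, user value 11 + 7 + 11 + 17 = 46.
Best is U, P, N, and Z with total user value 50.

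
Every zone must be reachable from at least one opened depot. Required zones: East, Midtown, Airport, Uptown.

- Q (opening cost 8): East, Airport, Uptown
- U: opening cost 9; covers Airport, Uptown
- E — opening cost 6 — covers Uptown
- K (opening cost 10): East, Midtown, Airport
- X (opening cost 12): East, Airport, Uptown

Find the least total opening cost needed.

This is a weighted set-cover instance.
The greedy cost-per-new-zone heuristic would pick Q and K for 18, but a cheaper cover exists.
Choose E and K: together they cover East, Midtown, Airport, Uptown — every zone.
Total opening cost: 6 + 10 = 16.
No cover costs less than 16.

16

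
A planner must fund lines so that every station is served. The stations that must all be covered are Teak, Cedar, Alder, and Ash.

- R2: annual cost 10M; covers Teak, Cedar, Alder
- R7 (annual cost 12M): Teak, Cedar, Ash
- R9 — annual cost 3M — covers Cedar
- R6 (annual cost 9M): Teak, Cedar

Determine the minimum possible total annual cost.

22

The greedy cost-per-new-station heuristic would pick R9, R2, and R7 for 25, but a cheaper cover exists.
Choose R2 and R7: together they cover Teak, Cedar, Alder, Ash — every station.
Total annual cost: 10 + 12 = 22.
No cover costs less than 22.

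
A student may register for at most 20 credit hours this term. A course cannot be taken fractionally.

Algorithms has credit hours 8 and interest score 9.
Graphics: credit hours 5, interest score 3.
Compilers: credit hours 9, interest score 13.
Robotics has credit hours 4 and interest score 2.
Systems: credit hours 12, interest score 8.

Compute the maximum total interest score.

22

This is a 0-1 knapsack instance.
Allowing fractional choices, the relaxed optimum would be about 24.0, but courses are indivisible.
Algorithms + Compilers: credit hours 8 + 9 = 17 ≤ 20, interest score 9 + 13 = 22.
Graphics + Compilers + Robotics: credit hours 5 + 9 + 4 = 18 ≤ 20, interest score 3 + 13 + 2 = 18.
Best is Algorithms and Compilers with total interest score 22.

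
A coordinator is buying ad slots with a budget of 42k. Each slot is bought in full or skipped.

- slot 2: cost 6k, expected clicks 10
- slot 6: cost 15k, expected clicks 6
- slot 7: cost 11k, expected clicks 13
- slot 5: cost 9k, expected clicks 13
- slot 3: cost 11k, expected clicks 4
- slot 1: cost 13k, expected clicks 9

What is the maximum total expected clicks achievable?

45

Take slot 2, slot 7, slot 5, and slot 1: cost 6 + 11 + 9 + 13 = 39 ≤ 42, expected clicks 10 + 13 + 13 + 9 = 45.
No other feasible combination does better.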